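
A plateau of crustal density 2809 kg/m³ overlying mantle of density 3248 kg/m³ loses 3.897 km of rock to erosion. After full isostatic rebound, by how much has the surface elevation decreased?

Rebound u = e ρ_c/ρ_m = 3.897 km × 2809/3248 = 3.37 km.
Net surface drop = e − u = 3.897 km − 3.37 km = e (ρ_m − ρ_c)/ρ_m = 0.527 km.

0.527 km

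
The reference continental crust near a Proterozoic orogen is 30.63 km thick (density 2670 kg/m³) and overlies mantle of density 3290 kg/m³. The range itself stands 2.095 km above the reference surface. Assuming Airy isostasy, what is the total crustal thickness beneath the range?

Root depth r = h ρ_c / (ρ_m − ρ_c) = 2.095 km × 2670 / 620 = 9.022 km.
Total thickness = T + h + r = 30.63 km + 2.095 km + 9.022 km = 41.7 km.

41.7 km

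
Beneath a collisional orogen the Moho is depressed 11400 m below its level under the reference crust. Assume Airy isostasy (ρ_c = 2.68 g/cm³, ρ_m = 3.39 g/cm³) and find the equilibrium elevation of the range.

3020 m

For local isostatic compensation: ρ_c h = (ρ_m − ρ_c) r.
h = r (ρ_m − ρ_c) / ρ_c = 11400 m × (3.39 − 2.68) / 2.68 = 3020 m.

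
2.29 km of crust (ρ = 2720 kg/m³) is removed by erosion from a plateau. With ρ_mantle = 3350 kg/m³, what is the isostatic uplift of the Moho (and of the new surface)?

1.86 km

Unloading: uplift u = e ρ_c/ρ_m = 2.29 km × 2720/3350 = 1.86 km.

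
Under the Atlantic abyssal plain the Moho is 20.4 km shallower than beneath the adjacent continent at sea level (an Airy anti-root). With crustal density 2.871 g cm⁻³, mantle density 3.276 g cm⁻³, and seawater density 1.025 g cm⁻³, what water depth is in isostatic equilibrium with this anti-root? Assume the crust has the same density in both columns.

Replacing a thickness d of crust by seawater at the top must be balanced by replacing crust with mantle at the base: d (ρ_c − ρ_w) = a (ρ_m − ρ_c).
d = a (ρ_m − ρ_c)/(ρ_c − ρ_w) = 20.4 km × 0.405/1.846 = 4.48 km.

4.48 km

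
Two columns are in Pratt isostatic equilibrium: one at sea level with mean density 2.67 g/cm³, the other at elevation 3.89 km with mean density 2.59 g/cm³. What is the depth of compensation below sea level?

ρ_ref D = ρ (D + h) → D (ρ_ref − ρ) = ρ h.
D = ρ h/(ρ_ref − ρ) = 2.59 × 3.89 km/(2.67 − 2.59) = 126 km.

126 km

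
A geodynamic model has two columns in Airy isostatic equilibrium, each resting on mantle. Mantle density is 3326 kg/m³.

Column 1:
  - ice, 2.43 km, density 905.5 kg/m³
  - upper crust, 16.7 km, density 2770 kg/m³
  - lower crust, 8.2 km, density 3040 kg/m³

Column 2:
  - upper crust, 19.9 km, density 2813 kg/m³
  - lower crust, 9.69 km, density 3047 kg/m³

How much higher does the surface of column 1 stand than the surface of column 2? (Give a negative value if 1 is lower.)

1.38 km

For any compensation level in the mantle, the mantle terms cancel and isostasy reduces to e = (Σt_1 − Σt_2) − (Σ(ρt)_1 − Σ(ρt)_2) / ρ_m.
Σt_1 = 27.33 km; Σt_2 = 29.59 km; Σ(ρt)_1 = 73387.365; Σ(ρt)_2 = 85504.13 (in km·kg/m³).
e = (27.33 − 29.59) − (73387.365 − 85504.13) / 3326 = 1.38 km.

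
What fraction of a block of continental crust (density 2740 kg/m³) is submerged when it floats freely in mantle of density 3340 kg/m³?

0.82

Submerged fraction = ρ_obj/ρ_fluid = 2740/3340 = 0.82.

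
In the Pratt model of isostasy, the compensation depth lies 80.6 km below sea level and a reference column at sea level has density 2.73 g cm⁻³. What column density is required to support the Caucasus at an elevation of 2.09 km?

Pratt balance: ρ_ref D = ρ (D + h).
ρ = ρ_ref D/(D + h) = 2.73 × 80.6 km/(80.6 km + 2.09 km) = 2.66 g cm⁻³.

2.66 g cm⁻³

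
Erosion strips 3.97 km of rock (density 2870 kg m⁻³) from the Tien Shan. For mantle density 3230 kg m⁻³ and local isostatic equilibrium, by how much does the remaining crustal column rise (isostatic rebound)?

3.53 km

Unloading: uplift u = e ρ_c/ρ_m = 3.97 km × 2870/3230 = 3.53 km.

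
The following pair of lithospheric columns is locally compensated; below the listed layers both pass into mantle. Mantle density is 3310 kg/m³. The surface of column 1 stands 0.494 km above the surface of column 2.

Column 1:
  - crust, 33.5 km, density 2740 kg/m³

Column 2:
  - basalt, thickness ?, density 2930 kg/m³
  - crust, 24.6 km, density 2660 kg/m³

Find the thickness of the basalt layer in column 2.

3.87 km

Take the compensation level at the base of the deeper column (depth z_c below the surface of column 1) and equate Σ ρ_i t_i down to z_c; mantle fills any gap and the z_c terms cancel.
Column 1: 33.5×2740 + (z_c − 33.5)×3310
Column 2: 0.494×0 + x×2930 + 24.6×2660 + (z_c − 0.494 − 24.6 − x)×3310
The z_c×3310 term appears on both sides and cancels. Collect the known terms of each column as K = Σ(ρt)_known − 3310 × (depth of known layers): K_1 = 91790 − 3310×33.5 = −19095; K_2 = 65436 − 3310×(0.494 + 24.6) = −17625.14.
Balance: K_1 = K_2 − x×(3310 − 2930), so x = (K_2 − K_1)/(3310 − 2930) = 1469.86/380 = 3.87 km.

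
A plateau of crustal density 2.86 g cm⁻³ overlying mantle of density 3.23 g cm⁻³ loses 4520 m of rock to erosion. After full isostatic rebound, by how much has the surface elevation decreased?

Rebound u = e ρ_c/ρ_m = 4520 m × 2.86/3.23 = 4002 m.
Net surface drop = e − u = 4520 m − 4002 m = e (ρ_m − ρ_c)/ρ_m = 518 m.

518 m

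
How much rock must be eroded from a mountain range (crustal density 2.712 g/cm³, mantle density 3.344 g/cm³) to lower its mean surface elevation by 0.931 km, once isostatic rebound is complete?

4.93 km

Net drop Δ = e − u = e − e ρ_c/ρ_m = e (ρ_m − ρ_c)/ρ_m.
e = Δ ρ_m/(ρ_m − ρ_c) = 0.931 km × 3.344/0.632 = 4.93 km.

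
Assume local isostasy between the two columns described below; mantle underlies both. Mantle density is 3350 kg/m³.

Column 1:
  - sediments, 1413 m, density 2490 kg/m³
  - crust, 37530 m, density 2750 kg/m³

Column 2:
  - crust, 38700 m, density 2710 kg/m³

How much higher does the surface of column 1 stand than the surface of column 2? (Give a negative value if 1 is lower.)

For any compensation level in the mantle, the mantle terms cancel and isostasy reduces to e = (Σt_1 − Σt_2) − (Σ(ρt)_1 − Σ(ρt)_2) / ρ_m.
Σt_1 = 38943 m; Σt_2 = 38700 m; Σ(ρt)_1 = 106725870; Σ(ρt)_2 = 104877000 (in m·kg/m³).
e = (38943 − 38700) − (106725870 − 104877000) / 3350 = −309 m.

−309 m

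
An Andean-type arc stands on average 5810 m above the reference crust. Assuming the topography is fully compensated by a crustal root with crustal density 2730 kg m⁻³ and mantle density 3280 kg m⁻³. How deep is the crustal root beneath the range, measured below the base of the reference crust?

In Airy isostatic equilibrium: the weight of the topography is balanced by the buoyancy of the root, ρ_c h = (ρ_m − ρ_c) r.
r = h · ρ_c / (ρ_m − ρ_c) = 5810 m × 2730 / (3280 − 2730) = 28800 m.

28800 m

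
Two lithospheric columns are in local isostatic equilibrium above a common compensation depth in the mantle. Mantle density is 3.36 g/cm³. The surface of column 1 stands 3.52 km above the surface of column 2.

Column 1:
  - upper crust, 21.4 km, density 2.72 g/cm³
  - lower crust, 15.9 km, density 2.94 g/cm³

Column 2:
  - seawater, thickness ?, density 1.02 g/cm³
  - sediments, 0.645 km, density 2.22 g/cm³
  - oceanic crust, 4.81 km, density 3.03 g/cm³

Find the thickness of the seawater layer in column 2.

2.66 km

Take the compensation level at the base of the deeper column (depth z_c below the surface of column 1) and equate Σ ρ_i t_i down to z_c; mantle fills any gap and the z_c terms cancel.
Column 1: 21.4×2.72 + 15.9×2.94 + (z_c − 37.3)×3.36
Column 2: 3.52×0 + x×1.02 + 0.645×2.22 + 4.81×3.03 + (z_c − 3.52 − 5.455 − x)×3.36
The z_c×3.36 term appears on both sides and cancels. Collect the known terms of each column as K = Σ(ρt)_known − 3.36 × (depth of known layers): K_1 = 104.954 − 3.36×37.3 = −20.374; K_2 = 16.0062 − 3.36×(3.52 + 5.455) = −14.1498.
Balance: K_1 = K_2 − x×(3.36 − 1.02), so x = (K_2 − K_1)/(3.36 − 1.02) = 6.2242/2.34 = 2.66 km.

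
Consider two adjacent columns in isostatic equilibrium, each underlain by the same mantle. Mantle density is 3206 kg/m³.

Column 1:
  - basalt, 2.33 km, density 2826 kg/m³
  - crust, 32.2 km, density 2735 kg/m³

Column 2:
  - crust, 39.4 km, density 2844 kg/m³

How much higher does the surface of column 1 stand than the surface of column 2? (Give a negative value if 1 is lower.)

For any compensation level in the mantle, the mantle terms cancel and isostasy reduces to e = (Σt_1 − Σt_2) − (Σ(ρt)_1 − Σ(ρt)_2) / ρ_m.
Σt_1 = 34.53 km; Σt_2 = 39.4 km; Σ(ρt)_1 = 94651.58; Σ(ρt)_2 = 112053.6 (in km·kg/m³).
e = (34.53 − 39.4) − (94651.58 − 112053.6) / 3206 = 0.558 km.

0.558 km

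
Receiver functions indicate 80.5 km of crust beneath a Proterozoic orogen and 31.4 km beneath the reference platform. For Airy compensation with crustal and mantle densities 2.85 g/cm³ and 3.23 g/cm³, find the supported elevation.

Excess crust Δ = 80.5 km − 31.4 km = 49.1 km, split between elevation h and root r with h + r = Δ.
Airy balance ρ_c h = (ρ_m − ρ_c) r gives r = h ρ_c/(ρ_m − ρ_c), so h (1 + ρ_c/(ρ_m − ρ_c)) = Δ, i.e. h = Δ (ρ_m − ρ_c)/ρ_m.
h = 49.1 km × 0.38/3.23 = 5.78 km.

5.78 km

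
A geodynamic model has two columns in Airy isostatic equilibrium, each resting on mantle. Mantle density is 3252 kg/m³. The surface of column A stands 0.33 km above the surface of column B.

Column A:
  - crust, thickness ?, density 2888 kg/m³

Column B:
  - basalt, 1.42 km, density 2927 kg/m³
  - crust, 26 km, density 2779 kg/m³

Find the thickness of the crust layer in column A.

Take the compensation level at the base of the deeper column (depth z_c below the surface of column A) and equate Σ ρ_i t_i down to z_c; mantle fills any gap and the z_c terms cancel.
Column A: x×2888 + (z_c − 0 − x)×3252
Column B: 0.33×0 + 1.42×2927 + 26×2779 + (z_c − 0.33 − 27.42)×3252
The z_c×3252 term appears on both sides and cancels. Collect the known terms of each column as K = Σ(ρt)_known − 3252 × (depth of known layers): K_A = 0 − 3252×0 = 0; K_B = 76410.34 − 3252×(0.33 + 27.42) = −13832.66.
Balance: K_A − x×(3252 − 2888) = K_B, so x = (K_A − K_B)/(3252 − 2888) = 13832.7/364 = 38 km.

38 km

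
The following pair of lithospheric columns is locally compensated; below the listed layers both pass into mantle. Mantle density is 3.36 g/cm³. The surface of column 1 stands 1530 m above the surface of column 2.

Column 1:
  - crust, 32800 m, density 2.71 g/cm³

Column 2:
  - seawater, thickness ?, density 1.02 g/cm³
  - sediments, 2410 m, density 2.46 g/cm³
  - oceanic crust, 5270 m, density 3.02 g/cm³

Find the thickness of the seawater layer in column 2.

5220 m

Take the compensation level at the base of the deeper column (depth z_c below the surface of column 1) and equate Σ ρ_i t_i down to z_c; mantle fills any gap and the z_c terms cancel.
Column 1: 32800×2.71 + (z_c − 32800)×3.36
Column 2: 1530×0 + x×1.02 + 2410×2.46 + 5270×3.02 + (z_c − 1530 − 7680 − x)×3.36
The z_c×3.36 term appears on both sides and cancels. Collect the known terms of each column as K = Σ(ρt)_known − 3.36 × (depth of known layers): K_1 = 88888 − 3.36×32800 = −21320; K_2 = 21844 − 3.36×(1530 + 7680) = −9101.6.
Balance: K_1 = K_2 − x×(3.36 − 1.02), so x = (K_2 − K_1)/(3.36 − 1.02) = 12218.4/2.34 = 5220 m.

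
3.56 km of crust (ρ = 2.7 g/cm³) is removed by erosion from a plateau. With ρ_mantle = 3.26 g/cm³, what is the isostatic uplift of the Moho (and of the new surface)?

2.95 km

Unloading: uplift u = e ρ_c/ρ_m = 3.56 km × 2.7/3.26 = 2.95 km.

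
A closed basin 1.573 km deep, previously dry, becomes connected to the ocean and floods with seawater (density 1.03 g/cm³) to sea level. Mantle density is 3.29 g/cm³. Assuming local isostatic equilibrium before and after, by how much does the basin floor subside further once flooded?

0.717 km

After flooding the water column is d + s deep. Its weight must equal the weight of mantle displaced by the extra subsidence s: (d + s) ρ_w = s ρ_m.
s = d ρ_w / (ρ_m − ρ_w) = 1.573 km × 1.03/(3.29 − 1.03) = 0.717 km.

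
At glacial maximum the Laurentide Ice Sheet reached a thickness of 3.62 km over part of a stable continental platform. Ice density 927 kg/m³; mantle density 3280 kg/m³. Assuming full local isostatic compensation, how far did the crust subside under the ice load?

Balancing pressure at the compensation depth: the ice load ρ_ice t is balanced by mantle displaced below, ρ_m s.
s = t ρ_ice / ρ_m = 3.62 km × 927/3280 = 1.02 km.

1.02 km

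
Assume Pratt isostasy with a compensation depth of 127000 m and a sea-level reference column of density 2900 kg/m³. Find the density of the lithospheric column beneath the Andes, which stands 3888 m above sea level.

Pratt balance: ρ_ref D = ρ (D + h).
ρ = ρ_ref D/(D + h) = 2900 × 127000 m/(127000 m + 3888 m) = 2810 kg/m³.

2810 kg/m³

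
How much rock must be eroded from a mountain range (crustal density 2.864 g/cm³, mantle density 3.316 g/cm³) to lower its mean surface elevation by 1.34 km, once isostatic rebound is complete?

Net drop Δ = e − u = e − e ρ_c/ρ_m = e (ρ_m − ρ_c)/ρ_m.
e = Δ ρ_m/(ρ_m − ρ_c) = 1.34 km × 3.316/0.452 = 9.83 km.

9.83 km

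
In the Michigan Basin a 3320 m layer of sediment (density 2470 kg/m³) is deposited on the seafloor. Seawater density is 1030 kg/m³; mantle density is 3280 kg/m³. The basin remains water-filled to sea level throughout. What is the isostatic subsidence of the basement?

Submarine loading: the sediment displaces seawater, and the subsidence is in turn flooded, so s (ρ_m − ρ_w) = t (ρ_sed − ρ_w).
s = 3320 m × (2470 − 1030) / (3280 − 1030) = 2120 m.

2120 m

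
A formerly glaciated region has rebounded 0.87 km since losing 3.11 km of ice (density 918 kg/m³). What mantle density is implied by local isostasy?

3280 kg/m³

ρ_m = ρ_ice t / u = 918 × 3.11 km/0.87 km = 3280 kg/m³.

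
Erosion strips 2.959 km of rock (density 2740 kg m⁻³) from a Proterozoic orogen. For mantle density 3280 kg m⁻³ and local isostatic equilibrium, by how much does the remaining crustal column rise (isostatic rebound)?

Unloading: uplift u = e ρ_c/ρ_m = 2.959 km × 2740/3280 = 2.47 km.

2.47 km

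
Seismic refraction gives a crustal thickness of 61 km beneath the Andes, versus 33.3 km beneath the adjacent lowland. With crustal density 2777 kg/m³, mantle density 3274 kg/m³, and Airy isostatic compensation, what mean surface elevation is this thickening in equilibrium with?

4.2 km

Excess crust Δ = 61 km − 33.3 km = 27.7 km, split between elevation h and root r with h + r = Δ.
Airy balance ρ_c h = (ρ_m − ρ_c) r gives r = h ρ_c/(ρ_m − ρ_c), so h (1 + ρ_c/(ρ_m − ρ_c)) = Δ, i.e. h = Δ (ρ_m − ρ_c)/ρ_m.
h = 27.7 km × 497/3274 = 4.2 km.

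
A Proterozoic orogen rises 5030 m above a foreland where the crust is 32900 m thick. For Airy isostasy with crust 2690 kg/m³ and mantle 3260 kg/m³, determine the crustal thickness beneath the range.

Root depth r = h ρ_c / (ρ_m − ρ_c) = 5030 m × 2690 / 570 = 23740 m.
Total thickness = T + h + r = 32900 m + 5030 m + 23740 m = 61700 m.

61700 m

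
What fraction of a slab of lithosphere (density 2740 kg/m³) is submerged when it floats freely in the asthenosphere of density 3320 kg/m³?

Submerged fraction = ρ_obj/ρ_fluid = 2740/3320 = 82.5%.

82.5%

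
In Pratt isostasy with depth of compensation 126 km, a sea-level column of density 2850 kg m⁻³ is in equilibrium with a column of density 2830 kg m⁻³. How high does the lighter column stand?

ρ_ref D = ρ (D + h) → h = D (ρ_ref − ρ)/ρ.
h = 126 km × (2850 − 2830)/2830 = 0.89 km.

0.89 km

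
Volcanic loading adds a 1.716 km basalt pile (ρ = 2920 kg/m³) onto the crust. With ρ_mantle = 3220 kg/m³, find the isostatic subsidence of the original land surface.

Subaerial loading: s = t ρ_load / ρ_m.
s = 1.716 km × 2920/3220 = 1.56 km.

1.56 km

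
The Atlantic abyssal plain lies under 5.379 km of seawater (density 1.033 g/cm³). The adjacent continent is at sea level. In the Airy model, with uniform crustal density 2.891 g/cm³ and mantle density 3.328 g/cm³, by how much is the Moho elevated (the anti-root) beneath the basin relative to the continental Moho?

22.9 km

Equating mass per unit area of the two columns: replacing crust with seawater at the top is compensated by replacing crust with mantle at the base: d (ρ_c − ρ_w) = a (ρ_m − ρ_c).
a = d (ρ_c − ρ_w)/(ρ_m − ρ_c) = 5.379 km × 1.858/0.437 = 22.9 km.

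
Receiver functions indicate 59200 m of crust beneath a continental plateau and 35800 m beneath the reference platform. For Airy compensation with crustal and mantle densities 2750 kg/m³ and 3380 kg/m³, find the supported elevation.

4360 m

Excess crust Δ = 59200 m − 35800 m = 23400 m, split between elevation h and root r with h + r = Δ.
Airy balance ρ_c h = (ρ_m − ρ_c) r gives r = h ρ_c/(ρ_m − ρ_c), so h (1 + ρ_c/(ρ_m − ρ_c)) = Δ, i.e. h = Δ (ρ_m − ρ_c)/ρ_m.
h = 23400 m × 630/3380 = 4360 m.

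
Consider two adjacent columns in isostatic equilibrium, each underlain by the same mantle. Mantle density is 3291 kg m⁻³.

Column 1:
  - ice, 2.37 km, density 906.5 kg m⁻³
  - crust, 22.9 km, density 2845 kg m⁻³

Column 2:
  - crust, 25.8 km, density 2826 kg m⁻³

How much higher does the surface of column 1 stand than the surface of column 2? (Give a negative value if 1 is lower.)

1.18 km

For any compensation level in the mantle, the mantle terms cancel and isostasy reduces to e = (Σt_1 − Σt_2) − (Σ(ρt)_1 − Σ(ρt)_2) / ρ_m.
Σt_1 = 25.27 km; Σt_2 = 25.8 km; Σ(ρt)_1 = 67298.905; Σ(ρt)_2 = 72910.8 (in km·kg m⁻³).
e = (25.27 − 25.8) − (67298.905 − 72910.8) / 3291 = 1.18 km.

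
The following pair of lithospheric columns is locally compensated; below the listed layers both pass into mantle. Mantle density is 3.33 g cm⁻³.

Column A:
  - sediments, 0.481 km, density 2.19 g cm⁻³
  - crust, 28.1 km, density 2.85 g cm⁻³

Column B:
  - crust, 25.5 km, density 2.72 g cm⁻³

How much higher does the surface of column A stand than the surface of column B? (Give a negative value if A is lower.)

For any compensation level in the mantle, the mantle terms cancel and isostasy reduces to e = (Σt_A − Σt_B) − (Σ(ρt)_A − Σ(ρt)_B) / ρ_m.
Σt_A = 28.581 km; Σt_B = 25.5 km; Σ(ρt)_A = 81.13839; Σ(ρt)_B = 69.36 (in km·g cm⁻³).
e = (28.581 − 25.5) − (81.13839 − 69.36) / 3.33 = −0.456 km.

−0.456 km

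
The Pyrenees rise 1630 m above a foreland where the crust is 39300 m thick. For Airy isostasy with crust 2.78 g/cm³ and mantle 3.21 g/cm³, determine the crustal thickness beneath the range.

51500 m

Root depth r = h ρ_c / (ρ_m − ρ_c) = 1630 m × 2.78 / 0.43 = 10540 m.
Total thickness = T + h + r = 39300 m + 1630 m + 10540 m = 51500 m.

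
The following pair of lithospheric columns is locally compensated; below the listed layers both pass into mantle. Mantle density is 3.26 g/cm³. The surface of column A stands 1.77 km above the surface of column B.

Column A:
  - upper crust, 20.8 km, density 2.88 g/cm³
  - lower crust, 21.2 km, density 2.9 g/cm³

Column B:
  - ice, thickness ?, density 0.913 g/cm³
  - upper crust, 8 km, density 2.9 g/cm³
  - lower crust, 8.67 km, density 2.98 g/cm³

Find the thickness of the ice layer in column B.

Take the compensation level at the base of the deeper column (depth z_c below the surface of column A) and equate Σ ρ_i t_i down to z_c; mantle fills any gap and the z_c terms cancel.
Column A: 20.8×2.88 + 21.2×2.9 + (z_c − 42)×3.26
Column B: 1.77×0 + x×0.913 + 8×2.9 + 8.67×2.98 + (z_c − 1.77 − 16.67 − x)×3.26
The z_c×3.26 term appears on both sides and cancels. Collect the known terms of each column as K = Σ(ρt)_known − 3.26 × (depth of known layers): K_A = 121.384 − 3.26×42 = −15.536; K_B = 49.0366 − 3.26×(1.77 + 16.67) = −11.0778.
Balance: K_A = K_B − x×(3.26 − 0.913), so x = (K_B − K_A)/(3.26 − 0.913) = 4.4582/2.347 = 1.9 km.

1.9 km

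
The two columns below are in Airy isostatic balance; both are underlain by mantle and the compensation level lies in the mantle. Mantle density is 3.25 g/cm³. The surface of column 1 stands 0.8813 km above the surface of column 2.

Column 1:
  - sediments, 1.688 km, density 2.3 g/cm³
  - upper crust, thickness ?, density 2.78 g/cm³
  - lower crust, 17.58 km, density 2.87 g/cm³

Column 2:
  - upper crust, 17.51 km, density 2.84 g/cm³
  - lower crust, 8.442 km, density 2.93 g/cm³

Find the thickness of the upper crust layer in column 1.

9.49 km

Take the compensation level at the base of the deeper column (depth z_c below the surface of column 1) and equate Σ ρ_i t_i down to z_c; mantle fills any gap and the z_c terms cancel.
Column 1: 1.688×2.3 + x×2.78 + 17.58×2.87 + (z_c − 19.268 − x)×3.25
Column 2: 0.8813×0 + 17.51×2.84 + 8.442×2.93 + (z_c − 0.8813 − 25.952)×3.25
The z_c×3.25 term appears on both sides and cancels. Collect the known terms of each column as K = Σ(ρt)_known − 3.25 × (depth of known layers): K_1 = 54.337 − 3.25×19.268 = −8.284; K_2 = 74.46346 − 3.25×(0.8813 + 25.952) = −12.744765.
Balance: K_1 − x×(3.25 − 2.78) = K_2, so x = (K_1 − K_2)/(3.25 − 2.78) = 4.46076/0.47 = 9.49 km.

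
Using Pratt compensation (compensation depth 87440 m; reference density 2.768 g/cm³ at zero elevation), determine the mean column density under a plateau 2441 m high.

Pratt balance: ρ_ref D = ρ (D + h).
ρ = ρ_ref D/(D + h) = 2.768 × 87440 m/(87440 m + 2441 m) = 2.69 g/cm³.

2.69 g/cm³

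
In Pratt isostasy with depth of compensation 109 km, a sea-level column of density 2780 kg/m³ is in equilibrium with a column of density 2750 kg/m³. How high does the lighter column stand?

1.19 km

ρ_ref D = ρ (D + h) → h = D (ρ_ref − ρ)/ρ.
h = 109 km × (2780 − 2750)/2750 = 1.19 km.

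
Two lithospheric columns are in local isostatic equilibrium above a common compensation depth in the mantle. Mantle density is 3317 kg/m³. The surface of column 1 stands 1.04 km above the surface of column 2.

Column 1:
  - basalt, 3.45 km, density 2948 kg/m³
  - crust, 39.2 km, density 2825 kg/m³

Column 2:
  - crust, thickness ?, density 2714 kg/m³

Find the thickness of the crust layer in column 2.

28.4 km

Take the compensation level at the base of the deeper column (depth z_c below the surface of column 1) and equate Σ ρ_i t_i down to z_c; mantle fills any gap and the z_c terms cancel.
Column 1: 3.45×2948 + 39.2×2825 + (z_c − 42.65)×3317
Column 2: 1.04×0 + x×2714 + (z_c − 1.04 − 0 − x)×3317
The z_c×3317 term appears on both sides and cancels. Collect the known terms of each column as K = Σ(ρt)_known − 3317 × (depth of known layers): K_1 = 120910.6 − 3317×42.65 = −20559.45; K_2 = 0 − 3317×(1.04 + 0) = −3449.68.
Balance: K_1 = K_2 − x×(3317 − 2714), so x = (K_2 − K_1)/(3317 − 2714) = 17109.8/603 = 28.4 km.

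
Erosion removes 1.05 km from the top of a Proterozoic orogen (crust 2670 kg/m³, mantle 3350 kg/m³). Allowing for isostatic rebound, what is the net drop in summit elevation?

Rebound u = e ρ_c/ρ_m = 1.05 km × 2670/3350 = 0.8369 km.
Net surface drop = e − u = 1.05 km − 0.8369 km = e (ρ_m − ρ_c)/ρ_m = 0.213 km.

0.213 km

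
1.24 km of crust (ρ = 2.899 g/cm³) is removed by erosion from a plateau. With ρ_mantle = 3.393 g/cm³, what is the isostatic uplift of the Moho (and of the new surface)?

1.06 km

Unloading: uplift u = e ρ_c/ρ_m = 1.24 km × 2.899/3.393 = 1.06 km.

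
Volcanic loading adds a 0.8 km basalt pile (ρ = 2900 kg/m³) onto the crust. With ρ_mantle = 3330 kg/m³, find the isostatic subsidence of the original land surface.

0.697 km

Subaerial loading: s = t ρ_load / ρ_m.
s = 0.8 km × 2900/3330 = 0.697 km.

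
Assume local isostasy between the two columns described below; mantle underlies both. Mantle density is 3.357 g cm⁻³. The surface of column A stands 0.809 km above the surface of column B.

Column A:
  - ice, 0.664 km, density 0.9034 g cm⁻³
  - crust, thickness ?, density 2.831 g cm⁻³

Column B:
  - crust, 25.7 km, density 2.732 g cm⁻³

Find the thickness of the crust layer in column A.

Take the compensation level at the base of the deeper column (depth z_c below the surface of column A) and equate Σ ρ_i t_i down to z_c; mantle fills any gap and the z_c terms cancel.
Column A: 0.664×0.9034 + x×2.831 + (z_c − 0.664 − x)×3.357
Column B: 0.809×0 + 25.7×2.732 + (z_c − 0.809 − 25.7)×3.357
The z_c×3.357 term appears on both sides and cancels. Collect the known terms of each column as K = Σ(ρt)_known − 3.357 × (depth of known layers): K_A = 0.5998576 − 3.357×0.664 = −1.6291904; K_B = 70.2124 − 3.357×(0.809 + 25.7) = −18.778313.
Balance: K_A − x×(3.357 − 2.831) = K_B, so x = (K_A − K_B)/(3.357 − 2.831) = 17.1491/0.526 = 32.6 km.

32.6 km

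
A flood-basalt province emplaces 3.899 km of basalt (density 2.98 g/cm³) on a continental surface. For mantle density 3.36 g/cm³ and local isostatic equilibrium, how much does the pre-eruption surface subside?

Subaerial loading: s = t ρ_load / ρ_m.
s = 3.899 km × 2.98/3.36 = 3.46 km.

3.46 km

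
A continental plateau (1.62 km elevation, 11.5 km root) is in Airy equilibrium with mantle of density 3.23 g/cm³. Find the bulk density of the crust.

2.83 g/cm³

ρ_c h = (ρ_m − ρ_c) r → ρ_c (h + r) = ρ_m r → ρ_c = ρ_m r / (h + r).
ρ_c = 3.23 × 11.5 km / (1.62 km + 11.5 km) = 2.83 g/cm³.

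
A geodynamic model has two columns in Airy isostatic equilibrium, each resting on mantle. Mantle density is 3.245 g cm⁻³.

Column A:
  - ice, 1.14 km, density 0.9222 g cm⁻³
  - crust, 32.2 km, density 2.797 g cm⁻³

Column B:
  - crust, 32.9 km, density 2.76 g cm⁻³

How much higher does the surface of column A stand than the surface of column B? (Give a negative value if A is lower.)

For any compensation level in the mantle, the mantle terms cancel and isostasy reduces to e = (Σt_A − Σt_B) − (Σ(ρt)_A − Σ(ρt)_B) / ρ_m.
Σt_A = 33.34 km; Σt_B = 32.9 km; Σ(ρt)_A = 91.114708; Σ(ρt)_B = 90.804 (in km·g cm⁻³).
e = (33.34 − 32.9) − (91.114708 − 90.804) / 3.245 = 0.344 km.

0.344 km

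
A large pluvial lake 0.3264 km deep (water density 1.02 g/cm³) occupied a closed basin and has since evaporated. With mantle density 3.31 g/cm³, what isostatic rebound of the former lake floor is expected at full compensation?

u = d ρ_w/ρ_m = 0.3264 km × 1.02/3.31 = 0.101 km.

0.101 km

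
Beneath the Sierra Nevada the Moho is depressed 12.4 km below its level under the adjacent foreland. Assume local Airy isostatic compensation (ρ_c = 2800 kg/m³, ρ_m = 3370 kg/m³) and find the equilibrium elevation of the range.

Balancing pressure at the compensation depth: ρ_c h = (ρ_m − ρ_c) r.
h = r (ρ_m − ρ_c) / ρ_c = 12.4 km × (3370 − 2800) / 2800 = 2.52 km.

2.52 km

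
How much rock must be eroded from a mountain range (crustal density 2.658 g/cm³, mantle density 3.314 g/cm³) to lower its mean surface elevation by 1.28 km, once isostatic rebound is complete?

Net drop Δ = e − u = e − e ρ_c/ρ_m = e (ρ_m − ρ_c)/ρ_m.
e = Δ ρ_m/(ρ_m − ρ_c) = 1.28 km × 3.314/0.656 = 6.47 km.

6.47 km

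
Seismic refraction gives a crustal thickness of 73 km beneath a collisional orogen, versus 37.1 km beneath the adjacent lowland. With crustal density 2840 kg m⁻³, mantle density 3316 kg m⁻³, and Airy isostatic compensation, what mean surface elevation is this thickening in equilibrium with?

5.15 km

Excess crust Δ = 73 km − 37.1 km = 35.9 km, split between elevation h and root r with h + r = Δ.
Airy balance ρ_c h = (ρ_m − ρ_c) r gives r = h ρ_c/(ρ_m − ρ_c), so h (1 + ρ_c/(ρ_m − ρ_c)) = Δ, i.e. h = Δ (ρ_m − ρ_c)/ρ_m.
h = 35.9 km × 476/3316 = 5.15 km.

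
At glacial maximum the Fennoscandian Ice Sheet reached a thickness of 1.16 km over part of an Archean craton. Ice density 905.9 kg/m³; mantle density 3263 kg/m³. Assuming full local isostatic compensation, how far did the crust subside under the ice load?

0.322 km

For local isostatic compensation: the ice load ρ_ice t is balanced by mantle displaced below, ρ_m s.
s = t ρ_ice / ρ_m = 1.16 km × 905.9/3263 = 0.322 km.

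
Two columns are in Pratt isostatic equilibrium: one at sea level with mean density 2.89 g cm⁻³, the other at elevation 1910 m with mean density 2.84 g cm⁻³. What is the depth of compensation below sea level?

ρ_ref D = ρ (D + h) → D (ρ_ref − ρ) = ρ h.
D = ρ h/(ρ_ref − ρ) = 2.84 × 1910 m/(2.89 − 2.84) = 108000 m.

108000 m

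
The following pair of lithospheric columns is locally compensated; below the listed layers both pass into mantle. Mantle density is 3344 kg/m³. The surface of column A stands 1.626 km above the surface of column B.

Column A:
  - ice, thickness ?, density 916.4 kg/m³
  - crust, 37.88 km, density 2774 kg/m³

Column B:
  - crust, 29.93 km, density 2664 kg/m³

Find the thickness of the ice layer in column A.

Take the compensation level at the base of the deeper column (depth z_c below the surface of column A) and equate Σ ρ_i t_i down to z_c; mantle fills any gap and the z_c terms cancel.
Column A: x×916.4 + 37.88×2774 + (z_c − 37.88 − x)×3344
Column B: 1.626×0 + 29.93×2664 + (z_c − 1.626 − 29.93)×3344
The z_c×3344 term appears on both sides and cancels. Collect the known terms of each column as K = Σ(ρt)_known − 3344 × (depth of known layers): K_A = 105079.12 − 3344×37.88 = −21591.6; K_B = 79733.52 − 3344×(1.626 + 29.93) = −25789.744.
Balance: K_A − x×(3344 − 916.4) = K_B, so x = (K_A − K_B)/(3344 − 916.4) = 4198.14/2427.6 = 1.73 km.

1.73 km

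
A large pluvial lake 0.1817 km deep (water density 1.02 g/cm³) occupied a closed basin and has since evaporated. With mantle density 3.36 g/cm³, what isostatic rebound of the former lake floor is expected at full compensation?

0.0552 km

u = d ρ_w/ρ_m = 0.1817 km × 1.02/3.36 = 0.0552 km.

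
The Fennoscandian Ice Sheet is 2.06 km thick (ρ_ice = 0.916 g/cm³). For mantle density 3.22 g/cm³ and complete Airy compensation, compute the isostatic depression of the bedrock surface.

0.586 km

Isostatic balance requires: the ice load ρ_ice t is balanced by mantle displaced below, ρ_m s.
s = t ρ_ice / ρ_m = 2.06 km × 0.916/3.22 = 0.586 km.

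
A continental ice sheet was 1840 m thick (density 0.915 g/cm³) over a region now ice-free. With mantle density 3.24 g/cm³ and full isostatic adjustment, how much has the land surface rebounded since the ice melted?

Removing the load lets mantle flow back in; uplift u satisfies ρ_ice t = ρ_m u.
u = t ρ_ice/ρ_m = 1840 m × 0.915/3.24 = 520 m.

520 m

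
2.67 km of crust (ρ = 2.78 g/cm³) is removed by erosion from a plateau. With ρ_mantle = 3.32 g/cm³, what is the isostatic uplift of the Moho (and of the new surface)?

2.24 km

Unloading: uplift u = e ρ_c/ρ_m = 2.67 km × 2.78/3.32 = 2.24 km.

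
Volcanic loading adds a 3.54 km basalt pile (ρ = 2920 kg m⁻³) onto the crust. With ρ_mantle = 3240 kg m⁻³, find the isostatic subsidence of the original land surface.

3.19 km

Subaerial loading: s = t ρ_load / ρ_m.
s = 3.54 km × 2920/3240 = 3.19 km.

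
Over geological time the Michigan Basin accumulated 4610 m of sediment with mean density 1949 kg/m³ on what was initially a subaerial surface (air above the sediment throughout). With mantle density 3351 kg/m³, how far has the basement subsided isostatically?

2680 m

Subaerial load: s = t ρ_sed / ρ_m = 4610 m × 1949/3351 = 2680 m.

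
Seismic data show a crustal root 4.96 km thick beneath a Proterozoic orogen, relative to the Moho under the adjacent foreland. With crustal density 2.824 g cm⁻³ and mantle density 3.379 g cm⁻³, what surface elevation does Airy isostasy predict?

0.975 km

Equating mass per unit area of the two columns: ρ_c h = (ρ_m − ρ_c) r.
h = r (ρ_m − ρ_c) / ρ_c = 4.96 km × (3.379 − 2.824) / 2.824 = 0.975 km.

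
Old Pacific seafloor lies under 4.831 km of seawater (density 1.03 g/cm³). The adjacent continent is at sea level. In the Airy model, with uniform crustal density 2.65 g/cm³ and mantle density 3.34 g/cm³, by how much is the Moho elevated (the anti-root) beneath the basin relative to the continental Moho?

11.3 km

In Airy isostatic equilibrium: replacing crust with seawater at the top is compensated by replacing crust with mantle at the base: d (ρ_c − ρ_w) = a (ρ_m − ρ_c).
a = d (ρ_c − ρ_w)/(ρ_m − ρ_c) = 4.831 km × 1.62/0.69 = 11.3 km.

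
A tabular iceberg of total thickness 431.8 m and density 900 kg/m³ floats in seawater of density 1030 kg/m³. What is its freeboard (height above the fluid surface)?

54.5 m

Floating equilibrium: submerged depth d = t ρ_obj/ρ_fluid = 431.8 m × 900/1030 = 377.3 m.
Freeboard = t − d = 431.8 m − 377.3 m = 54.5 m.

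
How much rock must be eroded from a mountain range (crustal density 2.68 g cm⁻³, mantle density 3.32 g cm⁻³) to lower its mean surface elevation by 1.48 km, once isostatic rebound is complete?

Net drop Δ = e − u = e − e ρ_c/ρ_m = e (ρ_m − ρ_c)/ρ_m.
e = Δ ρ_m/(ρ_m − ρ_c) = 1.48 km × 3.32/0.64 = 7.68 km.

7.68 km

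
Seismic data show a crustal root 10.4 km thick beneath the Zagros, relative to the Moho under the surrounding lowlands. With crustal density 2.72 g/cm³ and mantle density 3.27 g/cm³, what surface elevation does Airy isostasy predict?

By Archimedes' principle applied to the lithosphere: ρ_c h = (ρ_m − ρ_c) r.
h = r (ρ_m − ρ_c) / ρ_c = 10.4 km × (3.27 − 2.72) / 2.72 = 2.1 km.

2.1 km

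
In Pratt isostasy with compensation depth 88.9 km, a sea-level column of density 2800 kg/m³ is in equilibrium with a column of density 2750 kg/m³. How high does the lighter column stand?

ρ_ref D = ρ (D + h) → h = D (ρ_ref − ρ)/ρ.
h = 88.9 km × (2800 − 2750)/2750 = 1.62 km.

1.62 km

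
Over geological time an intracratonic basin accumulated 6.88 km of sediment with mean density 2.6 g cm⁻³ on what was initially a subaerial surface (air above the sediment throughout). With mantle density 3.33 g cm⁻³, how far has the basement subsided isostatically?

5.37 km

Subaerial load: s = t ρ_sed / ρ_m = 6.88 km × 2.6/3.33 = 5.37 km.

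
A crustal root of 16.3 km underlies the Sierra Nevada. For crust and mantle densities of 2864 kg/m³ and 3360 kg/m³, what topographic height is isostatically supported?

2.82 km

Equating mass per unit area of the two columns: ρ_c h = (ρ_m − ρ_c) r.
h = r (ρ_m − ρ_c) / ρ_c = 16.3 km × (3360 − 2864) / 2864 = 2.82 km.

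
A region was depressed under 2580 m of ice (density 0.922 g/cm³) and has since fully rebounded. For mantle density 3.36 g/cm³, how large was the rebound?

Removing the load lets mantle flow back in; uplift u satisfies ρ_ice t = ρ_m u.
u = t ρ_ice/ρ_m = 2580 m × 0.922/3.36 = 708 m.

708 m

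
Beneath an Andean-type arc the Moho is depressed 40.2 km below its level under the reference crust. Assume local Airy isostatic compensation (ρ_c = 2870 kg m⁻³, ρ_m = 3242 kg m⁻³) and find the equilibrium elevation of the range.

5.21 km

Equating mass per unit area of the two columns: ρ_c h = (ρ_m − ρ_c) r.
h = r (ρ_m − ρ_c) / ρ_c = 40.2 km × (3242 − 2870) / 2870 = 5.21 km.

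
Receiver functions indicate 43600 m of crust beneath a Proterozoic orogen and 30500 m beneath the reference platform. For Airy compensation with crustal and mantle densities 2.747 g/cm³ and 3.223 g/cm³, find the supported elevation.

Excess crust Δ = 43600 m − 30500 m = 13100 m, split between elevation h and root r with h + r = Δ.
Airy balance ρ_c h = (ρ_m − ρ_c) r gives r = h ρ_c/(ρ_m − ρ_c), so h (1 + ρ_c/(ρ_m − ρ_c)) = Δ, i.e. h = Δ (ρ_m − ρ_c)/ρ_m.
h = 13100 m × 0.476/3.223 = 1930 m.

1930 m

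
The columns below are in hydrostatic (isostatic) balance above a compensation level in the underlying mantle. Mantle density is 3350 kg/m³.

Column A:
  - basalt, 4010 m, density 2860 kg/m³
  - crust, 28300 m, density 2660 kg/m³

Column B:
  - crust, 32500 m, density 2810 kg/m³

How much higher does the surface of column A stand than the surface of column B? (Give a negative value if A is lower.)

1180 m

For any compensation level in the mantle, the mantle terms cancel and isostasy reduces to e = (Σt_A − Σt_B) − (Σ(ρt)_A − Σ(ρt)_B) / ρ_m.
Σt_A = 32310 m; Σt_B = 32500 m; Σ(ρt)_A = 86746600; Σ(ρt)_B = 91325000 (in m·kg/m³).
e = (32310 − 32500) − (86746600 − 91325000) / 3350 = 1180 m.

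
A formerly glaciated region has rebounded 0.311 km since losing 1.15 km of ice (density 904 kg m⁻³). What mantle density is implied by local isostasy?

ρ_m = ρ_ice t / u = 904 × 1.15 km/0.311 km = 3340 kg m⁻³.

3340 kg m⁻³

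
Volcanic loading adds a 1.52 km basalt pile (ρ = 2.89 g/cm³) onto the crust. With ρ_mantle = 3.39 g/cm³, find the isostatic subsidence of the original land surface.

Subaerial loading: s = t ρ_load / ρ_m.
s = 1.52 km × 2.89/3.39 = 1.3 km.

1.3 km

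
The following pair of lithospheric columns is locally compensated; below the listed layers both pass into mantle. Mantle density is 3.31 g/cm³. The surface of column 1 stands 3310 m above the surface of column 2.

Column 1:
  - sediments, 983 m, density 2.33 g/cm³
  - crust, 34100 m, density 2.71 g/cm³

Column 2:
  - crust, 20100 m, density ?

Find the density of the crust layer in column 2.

2.79 g/cm³

Take the compensation level at the base of the deeper column (depth z_c below the surface of column 1) and equate Σ ρ_i t_i down to z_c; mantle fills any gap and the z_c terms cancel.
Column 1: 983×2.33 + 34100×2.71 + (z_c − 35083)×3.31
Column 2: 3310×0 + 20100×ρ + (z_c − 3310 − 20100)×3.31
The z_c×3.31 term appears on both sides and cancels. Collect the known terms of each column as K = Σ(ρt)_known − 3.31 × (depth of known layers): K_1 = 94701.39 − 3.31×35083 = −21423.34; K_2 = 0 − 3.31×(3310 + 20100) = −77487.1.
Balance: K_1 = K_2 + 20100×ρ, so ρ = (K_1 − K_2)/20100 = 56063.8/20100 = 2.79 g/cm³.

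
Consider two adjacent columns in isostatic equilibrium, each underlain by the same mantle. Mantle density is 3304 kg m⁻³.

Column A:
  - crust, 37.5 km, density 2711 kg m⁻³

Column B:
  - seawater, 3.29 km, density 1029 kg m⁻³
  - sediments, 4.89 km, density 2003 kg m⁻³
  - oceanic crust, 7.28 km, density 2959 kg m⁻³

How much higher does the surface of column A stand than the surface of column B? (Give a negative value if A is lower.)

For any compensation level in the mantle, the mantle terms cancel and isostasy reduces to e = (Σt_A − Σt_B) − (Σ(ρt)_A − Σ(ρt)_B) / ρ_m.
Σt_A = 37.5 km; Σt_B = 15.46 km; Σ(ρt)_A = 101662.5; Σ(ρt)_B = 34721.6 (in km·kg m⁻³).
e = (37.5 − 15.46) − (101662.5 − 34721.6) / 3304 = 1.78 km.

1.78 km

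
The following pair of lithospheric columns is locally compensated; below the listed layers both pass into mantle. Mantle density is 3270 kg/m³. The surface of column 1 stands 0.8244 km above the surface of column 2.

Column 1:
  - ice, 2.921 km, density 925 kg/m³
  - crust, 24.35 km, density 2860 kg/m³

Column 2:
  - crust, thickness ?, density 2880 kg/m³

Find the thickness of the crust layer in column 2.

36.2 km

Take the compensation level at the base of the deeper column (depth z_c below the surface of column 1) and equate Σ ρ_i t_i down to z_c; mantle fills any gap and the z_c terms cancel.
Column 1: 2.921×925 + 24.35×2860 + (z_c − 27.271)×3270
Column 2: 0.8244×0 + x×2880 + (z_c − 0.8244 − 0 − x)×3270
The z_c×3270 term appears on both sides and cancels. Collect the known terms of each column as K = Σ(ρt)_known − 3270 × (depth of known layers): K_1 = 72342.925 − 3270×27.271 = −16833.245; K_2 = 0 − 3270×(0.8244 + 0) = −2695.788.
Balance: K_1 = K_2 − x×(3270 − 2880), so x = (K_2 − K_1)/(3270 − 2880) = 14137.5/390 = 36.2 km.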